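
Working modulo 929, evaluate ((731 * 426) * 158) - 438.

12

731 * 426 = 311406 ≡ 191 (mod 929)
191 * 158 = 30178 ≡ 450 (mod 929)
450 - 438 = 12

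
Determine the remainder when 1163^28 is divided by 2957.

Compute successive squares:
1163^1 ≡ 1163 (mod 2957)
1163^2 ≡ 1163^2 = 1352569 ≡ 1220 (mod 2957)
1163^4 ≡ 1220^2 = 1488400 ≡ 1029 (mod 2957)
1163^8 ≡ 1029^2 = 1058841 ≡ 235 (mod 2957)
1163^16 ≡ 235^2 = 55225 ≡ 1999 (mod 2957)
1163^28 = 1163^16 × 1163^8 × 1163^4 ≡ 1999 × 235 × 1029 (mod 2957).
Accumulate the product:
1999 × 235 = 469765 ≡ 2559
2559 × 1029 = 2633211 ≡ 1481

1481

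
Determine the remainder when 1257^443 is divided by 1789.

1257^1 ≡ 1257 (mod 1789)
1257^2 ≡ 1257^2 = 1580049 ≡ 362 (mod 1789)
1257^4 ≡ 362^2 = 131044 ≡ 447 (mod 1789)
1257^8 ≡ 447^2 = 199809 ≡ 1230 (mod 1789)
1257^16 ≡ 1230^2 = 1512900 ≡ 1195 (mod 1789)
1257^32 ≡ 1195^2 = 1428025 ≡ 403 (mod 1789)
1257^64 ≡ 403^2 = 162409 ≡ 1399 (mod 1789)
1257^128 ≡ 1399^2 = 1957201 ≡ 35 (mod 1789)
1257^256 ≡ 35^2 = 1225 (mod 1789)
1257^443 = 1257^256 * 1257^128 * 1257^32 * 1257^16 * 1257^8 * 1257^2 * 1257^1 ≡ 1225 * 35 * 403 * 1195 * 1230 * 362 * 1257 (mod 1789).
Accumulate the product:
1225 * 35 = 42875 ≡ 1728
1728 * 403 = 696384 ≡ 463
463 * 1195 = 553285 ≡ 484
484 * 1230 = 595320 ≡ 1372
1372 * 362 = 496664 ≡ 1111
1111 * 1257 = 1396527 ≡ 1107

1107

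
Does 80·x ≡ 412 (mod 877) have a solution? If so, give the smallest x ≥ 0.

gcd(80, 877) = 1, so a unique solution mod 877 exists.
80⁻¹ ≡ 296 (mod 877).
x ≡ 296·412 ≡ 49 (mod 877).

49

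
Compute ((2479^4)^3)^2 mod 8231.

(2479)^4 ≡ 5107 (mod 8231)
(5107)^3 ≡ 87 (mod 8231)
(87)^2 ≡ 7569 (mod 8231)

7569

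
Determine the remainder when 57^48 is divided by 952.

1

Compute successive squares:
48 in binary is 110000, i.e. 48 = 32 + 16.
57^1 ≡ 57 (mod 952)
57^2 ≡ 57^2 = 3249 ≡ 393 (mod 952)
57^4 ≡ 393^2 = 154449 ≡ 225 (mod 952)
57^8 ≡ 225^2 = 50625 ≡ 169 (mod 952)
57^16 ≡ 169^2 = 28561 ≡ 1 (mod 952)
57^32 ≡ 1^2 = 1 (mod 952)
57^48 = 57^32 * 57^16 ≡ 1 * 1 (mod 952).
1 * 1 = 1 ≡ 1 (mod 952).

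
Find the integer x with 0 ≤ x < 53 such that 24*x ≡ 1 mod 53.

Run the extended Euclidean algorithm:
53 = 2×24 + 5
24 = 4×5 + 4
5 = 1×4 + 1
4 = 4×1 + 0
gcd(24, 53) = 1, so the inverse exists.
Back-substitute for 1:
1 = 1×5 − 1×4
  = −1×24 + 5×5
  = 5×53 − 11×24
So 24⁻¹ ≡ −11 ≡ 42 (mod 53).

42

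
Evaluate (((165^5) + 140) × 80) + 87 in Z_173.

(165)^5 ≡ 102 (mod 173)
102 + 140 = 242 ≡ 69 (mod 173)
69 × 80 = 5520 ≡ 157 (mod 173)
157 + 87 = 244 ≡ 71 (mod 173)

71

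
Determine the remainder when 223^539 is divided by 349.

37

539 in binary is 1000011011, i.e. 539 = 512 + 16 + 8 + 2 + 1.
223^1 ≡ 223 (mod 349)
223^2 ≡ 223^2 = 49729 ≡ 171 (mod 349)
223^4 ≡ 171^2 = 29241 ≡ 274 (mod 349)
223^8 ≡ 274^2 = 75076 ≡ 41 (mod 349)
223^16 ≡ 41^2 = 1681 ≡ 285 (mod 349)
223^32 ≡ 285^2 = 81225 ≡ 257 (mod 349)
223^64 ≡ 257^2 = 66049 ≡ 88 (mod 349)
223^128 ≡ 88^2 = 7744 ≡ 66 (mod 349)
223^256 ≡ 66^2 = 4356 ≡ 168 (mod 349)
223^512 ≡ 168^2 = 28224 ≡ 304 (mod 349)
223^539 = 223^512 × 223^16 × 223^8 × 223^2 × 223^1 ≡ 304 × 285 × 41 × 171 × 223 (mod 349).
Accumulate the product:
304 × 285 = 86640 ≡ 88
88 × 41 = 3608 ≡ 118
118 × 171 = 20178 ≡ 285
285 × 223 = 63555 ≡ 37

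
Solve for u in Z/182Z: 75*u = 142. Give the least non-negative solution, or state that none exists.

gcd(75, 182) = 1, so a unique solution mod 182 exists.
75⁻¹ ≡ 17 (mod 182).
u ≡ 17*142 ≡ 48 (mod 182).

48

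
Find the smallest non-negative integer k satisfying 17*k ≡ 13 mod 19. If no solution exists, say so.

gcd(17, 19) = 1, so a unique solution mod 19 exists.
17⁻¹ ≡ 9 (mod 19).
k ≡ 9*13 ≡ 3 (mod 19).

3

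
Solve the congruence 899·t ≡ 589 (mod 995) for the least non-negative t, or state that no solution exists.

gcd(899, 995) = 1, so a unique solution mod 995 exists.
899⁻¹ ≡ 114 (mod 995).
t ≡ 114·589 ≡ 481 (mod 995).

481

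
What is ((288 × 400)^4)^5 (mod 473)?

288 × 400 = 115200 ≡ 261 (mod 473)
(261)^4 ≡ 81 (mod 473)
(81)^5 ≡ 100 (mod 473)

100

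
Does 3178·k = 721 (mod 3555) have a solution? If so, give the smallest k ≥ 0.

2827

gcd(3178, 3555) = 1, so a unique solution mod 3555 exists.
3178⁻¹ ≡ 1207 (mod 3555).
k ≡ 1207·721 ≡ 2827 (mod 3555).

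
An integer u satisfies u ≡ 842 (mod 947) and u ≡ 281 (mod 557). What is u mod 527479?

490441

947⁻¹ mod 557: 947·10 ≡ 1 (mod 557), so 947⁻¹ ≡ 10.
u = 842 + 947·((281 − 842)·10 mod 557) = 842 + 947·517 = 490441.
Check: 490441 mod 947 = 842, 490441 mod 557 = 281. ✓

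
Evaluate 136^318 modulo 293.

199

136^1 ≡ 136 (mod 293)
136^2 ≡ 136^2 = 18496 ≡ 37 (mod 293)
136^4 ≡ 37^2 = 1369 ≡ 197 (mod 293)
136^8 ≡ 197^2 = 38809 ≡ 133 (mod 293)
136^16 ≡ 133^2 = 17689 ≡ 109 (mod 293)
136^32 ≡ 109^2 = 11881 ≡ 161 (mod 293)
136^64 ≡ 161^2 = 25921 ≡ 137 (mod 293)
136^128 ≡ 137^2 = 18769 ≡ 17 (mod 293)
136^256 ≡ 17^2 = 289 (mod 293)
136^318 = 136^256 · 136^32 · 136^16 · 136^8 · 136^4 · 136^2 ≡ 289 · 161 · 109 · 133 · 197 · 37 (mod 293).
Accumulate the product:
289 · 161 = 46529 ≡ 235
235 · 109 = 25615 ≡ 124
124 · 133 = 16492 ≡ 84
84 · 197 = 16548 ≡ 140
140 · 37 = 5180 ≡ 199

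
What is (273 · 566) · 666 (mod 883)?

273 · 566 = 154518 ≡ 876 (mod 883)
876 · 666 = 583416 ≡ 636 (mod 883)

636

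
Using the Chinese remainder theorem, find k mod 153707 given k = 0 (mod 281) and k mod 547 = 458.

281⁻¹ mod 547: 281×146 ≡ 1 (mod 547), so 281⁻¹ ≡ 146.
k = 0 + 281×((458 − 0)×146 mod 547) = 0 + 281×134 = 37654.

37654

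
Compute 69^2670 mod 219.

81

Compute successive squares:
2670 in binary is 101001101110, i.e. 2670 = 2048 + 512 + 64 + 32 + 8 + 4 + 2.
69^1 ≡ 69 (mod 219)
69^2 ≡ 69^2 = 4761 ≡ 162 (mod 219)
69^4 ≡ 162^2 = 26244 ≡ 183 (mod 219)
69^8 ≡ 183^2 = 33489 ≡ 201 (mod 219)
69^16 ≡ 201^2 = 40401 ≡ 105 (mod 219)
69^32 ≡ 105^2 = 11025 ≡ 75 (mod 219)
69^64 ≡ 75^2 = 5625 ≡ 150 (mod 219)
69^128 ≡ 150^2 = 22500 ≡ 162 (mod 219)
69^256 ≡ 162^2 = 26244 ≡ 183 (mod 219)
69^512 ≡ 183^2 = 33489 ≡ 201 (mod 219)
69^1024 ≡ 201^2 = 40401 ≡ 105 (mod 219)
69^2048 ≡ 105^2 = 11025 ≡ 75 (mod 219)
69^2670 = 69^2048 × 69^512 × 69^64 × 69^32 × 69^8 × 69^4 × 69^2 ≡ 75 × 201 × 150 × 75 × 201 × 183 × 162 (mod 219).
Accumulate the product:
75 × 201 = 15075 ≡ 183
183 × 150 = 27450 ≡ 75
75 × 75 = 5625 ≡ 150
150 × 201 = 30150 ≡ 147
147 × 183 = 26901 ≡ 183
183 × 162 = 29646 ≡ 81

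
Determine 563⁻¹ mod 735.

Run the extended Euclidean algorithm:
735 = 1×563 + 172
563 = 3×172 + 47
172 = 3×47 + 31
47 = 1×31 + 16
31 = 1×16 + 15
16 = 1×15 + 1
15 = 15×1 + 0
gcd(563, 735) = 1, so the inverse exists.
Bézout: 1 = −36×735 + 47×563.
So 563⁻¹ ≡ 47 (mod 735).

47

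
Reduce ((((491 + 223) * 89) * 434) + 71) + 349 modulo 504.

491 + 223 = 714 ≡ 210 (mod 504)
210 * 89 = 18690 ≡ 42 (mod 504)
42 * 434 = 18228 ≡ 84 (mod 504)
84 + 71 = 155
155 + 349 = 504 ≡ 0 (mod 504)

0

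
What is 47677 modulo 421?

47677 = 113*421 + 104, so 47677 ≡ 104 (mod 421).

104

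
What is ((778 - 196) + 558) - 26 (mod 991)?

778 - 196 = 582
582 + 558 = 1140 ≡ 149 (mod 991)
149 - 26 = 123

123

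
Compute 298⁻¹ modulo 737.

737 = 2×298 + 141
298 = 2×141 + 16
141 = 8×16 + 13
16 = 1×13 + 3
13 = 4×3 + 1
3 = 3×1 + 0
gcd(298, 737) = 1, so the inverse exists.
Back-substitute for 1:
1 = 1×13 − 4×3
  = −4×16 + 5×13
  = 5×141 − 44×16
  = −44×298 + 93×141
  = 93×737 − 230×298
So 298⁻¹ ≡ −230 ≡ 507 (mod 737).

507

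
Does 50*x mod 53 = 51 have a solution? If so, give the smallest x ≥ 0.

gcd(50, 53) = 1, so a unique solution mod 53 exists.
50⁻¹ ≡ 35 (mod 53).
x ≡ 35*51 ≡ 36 (mod 53).

36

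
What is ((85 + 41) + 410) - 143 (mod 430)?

393

85 + 41 = 126
126 + 410 = 536 ≡ 106 (mod 430)
106 - 143 = -37 ≡ 393 (mod 430)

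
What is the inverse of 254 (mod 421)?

By the extended Euclidean algorithm:
421 = 1·254 + 167
254 = 1·167 + 87
167 = 1·87 + 80
87 = 1·80 + 7
80 = 11·7 + 3
7 = 2·3 + 1
3 = 3·1 + 0
gcd(254, 421) = 1, so the inverse exists.
Back-substitute for 1:
1 = 1·7 − 2·3
  = −2·80 + 23·7
  = 23·87 − 25·80
  = −25·167 + 48·87
  = 48·254 − 73·167
  = −73·421 + 121·254
So 254⁻¹ ≡ 121 (mod 421).

121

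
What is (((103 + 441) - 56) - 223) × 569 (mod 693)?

103 + 441 = 544
544 - 56 = 488
488 - 223 = 265
265 × 569 = 150785 ≡ 404 (mod 693)

404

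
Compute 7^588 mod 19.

588 in binary is 1001001100, i.e. 588 = 512 + 64 + 8 + 4.
7^1 ≡ 7 (mod 19)
7^2 ≡ 7^2 = 49 ≡ 11 (mod 19)
7^4 ≡ 11^2 = 121 ≡ 7 (mod 19)
7^8 ≡ 7^2 = 49 ≡ 11 (mod 19)
7^16 ≡ 11^2 = 121 ≡ 7 (mod 19)
7^32 ≡ 7^2 = 49 ≡ 11 (mod 19)
7^64 ≡ 11^2 = 121 ≡ 7 (mod 19)
7^128 ≡ 7^2 = 49 ≡ 11 (mod 19)
7^256 ≡ 11^2 = 121 ≡ 7 (mod 19)
7^512 ≡ 7^2 = 49 ≡ 11 (mod 19)
7^588 = 7^512 × 7^64 × 7^8 × 7^4 ≡ 11 × 7 × 11 × 7 (mod 19).
Accumulate the product:
11 × 7 = 77 ≡ 1
1 × 11 = 11
11 × 7 = 77 ≡ 1

1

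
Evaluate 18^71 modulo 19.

71 in binary is 1000111, i.e. 71 = 64 + 4 + 2 + 1.
18^1 ≡ 18 (mod 19)
18^2 ≡ 18^2 = 324 ≡ 1 (mod 19)
18^4 ≡ 1^2 = 1 (mod 19)
18^8 ≡ 1^2 = 1 (mod 19)
18^16 ≡ 1^2 = 1 (mod 19)
18^32 ≡ 1^2 = 1 (mod 19)
18^64 ≡ 1^2 = 1 (mod 19)
18^71 = 18^64 * 18^4 * 18^2 * 18^1 ≡ 1 * 1 * 1 * 18 (mod 19).
Accumulate the product:
1 * 1 = 1
1 * 1 = 1
1 * 18 = 18

18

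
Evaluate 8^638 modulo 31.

16

638 in binary is 1001111110, i.e. 638 = 512 + 64 + 32 + 16 + 8 + 4 + 2.
8^1 ≡ 8 (mod 31)
8^2 ≡ 8^2 = 64 ≡ 2 (mod 31)
8^4 ≡ 2^2 = 4 (mod 31)
8^8 ≡ 4^2 = 16 (mod 31)
8^16 ≡ 16^2 = 256 ≡ 8 (mod 31)
8^32 ≡ 8^2 = 64 ≡ 2 (mod 31)
8^64 ≡ 2^2 = 4 (mod 31)
8^128 ≡ 4^2 = 16 (mod 31)
8^256 ≡ 16^2 = 256 ≡ 8 (mod 31)
8^512 ≡ 8^2 = 64 ≡ 2 (mod 31)
8^638 = 8^512 · 8^64 · 8^32 · 8^16 · 8^8 · 8^4 · 8^2 ≡ 2 · 4 · 2 · 8 · 16 · 4 · 2 (mod 31).
Accumulate the product:
2 · 4 = 8
8 · 2 = 16
16 · 8 = 128 ≡ 4
4 · 16 = 64 ≡ 2
2 · 4 = 8
8 · 2 = 16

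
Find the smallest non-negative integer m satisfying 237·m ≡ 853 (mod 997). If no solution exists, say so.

378

gcd(237, 997) = 1, so a unique solution mod 997 exists.
237⁻¹ ≡ 122 (mod 997).
m ≡ 122·853 ≡ 378 (mod 997).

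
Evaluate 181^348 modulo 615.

271

Compute successive squares:
181^1 ≡ 181 (mod 615)
181^2 ≡ 181^2 = 32761 ≡ 166 (mod 615)
181^4 ≡ 166^2 = 27556 ≡ 496 (mod 615)
181^8 ≡ 496^2 = 246016 ≡ 16 (mod 615)
181^16 ≡ 16^2 = 256 (mod 615)
181^32 ≡ 256^2 = 65536 ≡ 346 (mod 615)
181^64 ≡ 346^2 = 119716 ≡ 406 (mod 615)
181^128 ≡ 406^2 = 164836 ≡ 16 (mod 615)
181^256 ≡ 16^2 = 256 (mod 615)
181^348 = 181^256 · 181^64 · 181^16 · 181^8 · 181^4 ≡ 256 · 406 · 256 · 16 · 496 (mod 615).
Accumulate the product:
256 · 406 = 103936 ≡ 1
1 · 256 = 256
256 · 16 = 4096 ≡ 406
406 · 496 = 201376 ≡ 271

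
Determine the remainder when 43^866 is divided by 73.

43^1 ≡ 43 (mod 73)
43^2 ≡ 43^2 = 1849 ≡ 24 (mod 73)
43^4 ≡ 24^2 = 576 ≡ 65 (mod 73)
43^8 ≡ 65^2 = 4225 ≡ 64 (mod 73)
43^16 ≡ 64^2 = 4096 ≡ 8 (mod 73)
43^32 ≡ 8^2 = 64 (mod 73)
43^64 ≡ 64^2 = 4096 ≡ 8 (mod 73)
43^128 ≡ 8^2 = 64 (mod 73)
43^256 ≡ 64^2 = 4096 ≡ 8 (mod 73)
43^512 ≡ 8^2 = 64 (mod 73)
43^866 = 43^512 * 43^256 * 43^64 * 43^32 * 43^2 ≡ 64 * 8 * 8 * 64 * 24 (mod 73).
Accumulate the product:
64 * 8 = 512 ≡ 1
1 * 8 = 8
8 * 64 = 512 ≡ 1
1 * 24 = 24

24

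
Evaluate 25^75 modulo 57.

75 in binary is 1001011, i.e. 75 = 64 + 8 + 2 + 1.
25^1 ≡ 25 (mod 57)
25^2 ≡ 25^2 = 625 ≡ 55 (mod 57)
25^4 ≡ 55^2 = 3025 ≡ 4 (mod 57)
25^8 ≡ 4^2 = 16 (mod 57)
25^16 ≡ 16^2 = 256 ≡ 28 (mod 57)
25^32 ≡ 28^2 = 784 ≡ 43 (mod 57)
25^64 ≡ 43^2 = 1849 ≡ 25 (mod 57)
25^75 = 25^64 * 25^8 * 25^2 * 25^1 ≡ 25 * 16 * 55 * 25 (mod 57).
Accumulate the product:
25 * 16 = 400 ≡ 1
1 * 55 = 55
55 * 25 = 1375 ≡ 7

7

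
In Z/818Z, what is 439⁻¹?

Run the extended Euclidean algorithm:
818 = 1×439 + 379
439 = 1×379 + 60
379 = 6×60 + 19
60 = 3×19 + 3
19 = 6×3 + 1
3 = 3×1 + 0
gcd(439, 818) = 1, so the inverse exists.
Bézout: 1 = 139×818 − 259×439.
So 439⁻¹ ≡ −259 ≡ 559 (mod 818).

559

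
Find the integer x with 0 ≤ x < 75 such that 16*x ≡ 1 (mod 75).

61

75 = 4*16 + 11
16 = 1*11 + 5
11 = 2*5 + 1
5 = 5*1 + 0
gcd(16, 75) = 1, so the inverse exists.
Back-substitute for 1:
1 = 1*11 − 2*5
  = −2*16 + 3*11
  = 3*75 − 14*16
So 16⁻¹ ≡ −14 ≡ 61 (mod 75).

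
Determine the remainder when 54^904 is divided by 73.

16

By square-and-multiply:
904 in binary is 1110001000, i.e. 904 = 512 + 256 + 128 + 8.
54^1 ≡ 54 (mod 73)
54^2 ≡ 54^2 = 2916 ≡ 69 (mod 73)
54^4 ≡ 69^2 = 4761 ≡ 16 (mod 73)
54^8 ≡ 16^2 = 256 ≡ 37 (mod 73)
54^16 ≡ 37^2 = 1369 ≡ 55 (mod 73)
54^32 ≡ 55^2 = 3025 ≡ 32 (mod 73)
54^64 ≡ 32^2 = 1024 ≡ 2 (mod 73)
54^128 ≡ 2^2 = 4 (mod 73)
54^256 ≡ 4^2 = 16 (mod 73)
54^512 ≡ 16^2 = 256 ≡ 37 (mod 73)
54^904 = 54^512 * 54^256 * 54^128 * 54^8 ≡ 37 * 16 * 4 * 37 (mod 73).
Accumulate the product:
37 * 16 = 592 ≡ 8
8 * 4 = 32
32 * 37 = 1184 ≡ 16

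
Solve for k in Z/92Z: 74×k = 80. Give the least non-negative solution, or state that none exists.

gcd(74, 92) = 2, and 2 | 80, so solutions exist.
Divide through by 2: 37×k = 40 (mod 46).
37⁻¹ ≡ 5 (mod 46).
k ≡ 5×40 ≡ 16 (mod 46).
The smallest non-negative solution is k = 16.

16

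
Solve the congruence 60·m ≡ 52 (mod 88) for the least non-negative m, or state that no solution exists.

17

gcd(60, 88) = 4, and 4 | 52, so solutions exist.
Divide through by 4: 15·m ≡ 13 (mod 22).
15⁻¹ ≡ 3 (mod 22).
m ≡ 3·13 ≡ 17 (mod 22).
The smallest non-negative solution is m = 17.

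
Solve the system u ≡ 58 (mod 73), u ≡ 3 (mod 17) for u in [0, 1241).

73⁻¹ mod 17: 73·7 ≡ 1 (mod 17), so 73⁻¹ ≡ 7.
u = 58 + 73·((3 − 58)·7 mod 17) = 58 + 73·6 = 496.

496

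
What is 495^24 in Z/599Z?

3

495^1 ≡ 495 (mod 599)
495^2 ≡ 495^2 = 245025 ≡ 34 (mod 599)
495^4 ≡ 34^2 = 1156 ≡ 557 (mod 599)
495^8 ≡ 557^2 = 310249 ≡ 566 (mod 599)
495^16 ≡ 566^2 = 320356 ≡ 490 (mod 599)
495^24 = 495^16 × 495^8 ≡ 490 × 566 (mod 599).
490 × 566 = 277340 ≡ 3 (mod 599).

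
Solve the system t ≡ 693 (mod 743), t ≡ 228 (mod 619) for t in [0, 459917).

743⁻¹ mod 619: 743*5 ≡ 1 (mod 619), so 743⁻¹ ≡ 5.
t = 693 + 743*((228 − 693)*5 mod 619) = 693 + 743*151 = 112886.
Check: 112886 mod 743 = 693, 112886 mod 619 = 228. ✓

112886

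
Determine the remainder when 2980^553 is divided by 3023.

2702

2980^1 ≡ 2980 (mod 3023)
2980^2 ≡ 2980^2 = 8880400 ≡ 1849 (mod 3023)
2980^4 ≡ 1849^2 = 3418801 ≡ 2811 (mod 3023)
2980^8 ≡ 2811^2 = 7901721 ≡ 2622 (mod 3023)
2980^16 ≡ 2622^2 = 6874884 ≡ 582 (mod 3023)
2980^32 ≡ 582^2 = 338724 ≡ 148 (mod 3023)
2980^64 ≡ 148^2 = 21904 ≡ 743 (mod 3023)
2980^128 ≡ 743^2 = 552049 ≡ 1863 (mod 3023)
2980^256 ≡ 1863^2 = 3470769 ≡ 365 (mod 3023)
2980^512 ≡ 365^2 = 133225 ≡ 213 (mod 3023)
2980^553 = 2980^512 * 2980^32 * 2980^8 * 2980^1 ≡ 213 * 148 * 2622 * 2980 (mod 3023).
Accumulate the product:
213 * 148 = 31524 ≡ 1294
1294 * 2622 = 3392868 ≡ 1062
1062 * 2980 = 3164760 ≡ 2702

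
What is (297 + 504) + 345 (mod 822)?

297 + 504 = 801
801 + 345 = 1146 ≡ 324 (mod 822)

324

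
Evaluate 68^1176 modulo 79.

68^1 ≡ 68 (mod 79)
68^2 ≡ 68^2 = 4624 ≡ 42 (mod 79)
68^4 ≡ 42^2 = 1764 ≡ 26 (mod 79)
68^8 ≡ 26^2 = 676 ≡ 44 (mod 79)
68^16 ≡ 44^2 = 1936 ≡ 40 (mod 79)
68^32 ≡ 40^2 = 1600 ≡ 20 (mod 79)
68^64 ≡ 20^2 = 400 ≡ 5 (mod 79)
68^128 ≡ 5^2 = 25 (mod 79)
68^256 ≡ 25^2 = 625 ≡ 72 (mod 79)
68^512 ≡ 72^2 = 5184 ≡ 49 (mod 79)
68^1024 ≡ 49^2 = 2401 ≡ 31 (mod 79)
68^1176 = 68^1024 × 68^128 × 68^16 × 68^8 ≡ 31 × 25 × 40 × 44 (mod 79).
Accumulate the product:
31 × 25 = 775 ≡ 64
64 × 40 = 2560 ≡ 32
32 × 44 = 1408 ≡ 65

65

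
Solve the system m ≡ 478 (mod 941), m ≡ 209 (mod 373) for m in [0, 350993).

94578

941⁻¹ mod 373: 941×44 ≡ 1 (mod 373), so 941⁻¹ ≡ 44.
m = 478 + 941×((209 − 478)×44 mod 373) = 478 + 941×100 = 94578.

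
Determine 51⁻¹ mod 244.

Run the extended Euclidean algorithm:
244 = 4×51 + 40
51 = 1×40 + 11
40 = 3×11 + 7
11 = 1×7 + 4
7 = 1×4 + 3
4 = 1×3 + 1
3 = 3×1 + 0
gcd(51, 244) = 1, so the inverse exists.
Bézout: 1 = −14×244 + 67×51.
So 51⁻¹ ≡ 67 (mod 244).

67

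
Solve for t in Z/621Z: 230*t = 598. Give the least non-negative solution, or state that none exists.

8

gcd(230, 621) = 23, and 23 | 598, so solutions exist.
Divide through by 23: 10*t ≡ 26 mod 27.
10⁻¹ ≡ 19 (mod 27).
t ≡ 19*26 ≡ 8 (mod 27).
The smallest non-negative solution is t = 8.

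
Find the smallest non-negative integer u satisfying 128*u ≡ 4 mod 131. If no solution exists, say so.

gcd(128, 131) = 1, so a unique solution mod 131 exists.
128⁻¹ ≡ 87 (mod 131).
u ≡ 87*4 ≡ 86 (mod 131).

86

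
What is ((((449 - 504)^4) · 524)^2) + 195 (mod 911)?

449 - 504 = -55 ≡ 856 (mod 911)
(856)^4 ≡ 541 (mod 911)
541 · 524 = 283484 ≡ 163 (mod 911)
(163)^2 ≡ 150 (mod 911)
150 + 195 = 345

345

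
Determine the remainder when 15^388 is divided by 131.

Compute successive squares:
388 in binary is 110000100, i.e. 388 = 256 + 128 + 4.
15^1 ≡ 15 (mod 131)
15^2 ≡ 15^2 = 225 ≡ 94 (mod 131)
15^4 ≡ 94^2 = 8836 ≡ 59 (mod 131)
15^8 ≡ 59^2 = 3481 ≡ 75 (mod 131)
15^16 ≡ 75^2 = 5625 ≡ 123 (mod 131)
15^32 ≡ 123^2 = 15129 ≡ 64 (mod 131)
15^64 ≡ 64^2 = 4096 ≡ 35 (mod 131)
15^128 ≡ 35^2 = 1225 ≡ 46 (mod 131)
15^256 ≡ 46^2 = 2116 ≡ 20 (mod 131)
15^388 = 15^256 × 15^128 × 15^4 ≡ 20 × 46 × 59 (mod 131).
Accumulate the product:
20 × 46 = 920 ≡ 3
3 × 59 = 177 ≡ 46

46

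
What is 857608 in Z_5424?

857608 = 158·5424 + 616, so 857608 ≡ 616 (mod 5424).

616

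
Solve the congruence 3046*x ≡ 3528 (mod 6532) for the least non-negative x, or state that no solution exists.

2478

gcd(3046, 6532) = 2, and 2 | 3528, so solutions exist.
Divide through by 2: 1523*x mod 3266 = 1764.
1523⁻¹ ≡ 3073 (mod 3266).
x ≡ 3073*1764 ≡ 2478 (mod 3266).
The smallest non-negative solution is x = 2478.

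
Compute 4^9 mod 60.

4

4^1 ≡ 4 (mod 60)
4^2 ≡ 4^2 = 16 (mod 60)
4^4 ≡ 16^2 = 256 ≡ 16 (mod 60)
4^8 ≡ 16^2 = 256 ≡ 16 (mod 60)
4^9 = 4^8 · 4^1 ≡ 16 · 4 (mod 60).
16 · 4 = 64 ≡ 4 (mod 60).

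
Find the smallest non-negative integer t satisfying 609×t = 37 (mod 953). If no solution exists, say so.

gcd(609, 953) = 1, so a unique solution mod 953 exists.
609⁻¹ ≡ 579 (mod 953).
t ≡ 579×37 ≡ 457 (mod 953).

457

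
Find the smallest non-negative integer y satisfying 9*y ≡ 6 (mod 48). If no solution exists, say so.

gcd(9, 48) = 3, and 3 | 6, so solutions exist.
Divide through by 3: 3*y ≡ 2 (mod 16).
3⁻¹ ≡ 11 (mod 16).
y ≡ 11*2 ≡ 6 (mod 16).
The smallest non-negative solution is y = 6.

6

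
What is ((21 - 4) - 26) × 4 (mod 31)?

21 - 4 = 17
17 - 26 = -9 ≡ 22 (mod 31)
22 × 4 = 88 ≡ 26 (mod 31)

26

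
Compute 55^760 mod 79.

55

By square-and-multiply:
760 in binary is 1011111000, i.e. 760 = 512 + 128 + 64 + 32 + 16 + 8.
55^1 ≡ 55 (mod 79)
55^2 ≡ 55^2 = 3025 ≡ 23 (mod 79)
55^4 ≡ 23^2 = 529 ≡ 55 (mod 79)
55^8 ≡ 55^2 = 3025 ≡ 23 (mod 79)
55^16 ≡ 23^2 = 529 ≡ 55 (mod 79)
55^32 ≡ 55^2 = 3025 ≡ 23 (mod 79)
55^64 ≡ 23^2 = 529 ≡ 55 (mod 79)
55^128 ≡ 55^2 = 3025 ≡ 23 (mod 79)
55^256 ≡ 23^2 = 529 ≡ 55 (mod 79)
55^512 ≡ 55^2 = 3025 ≡ 23 (mod 79)
55^760 = 55^512 · 55^128 · 55^64 · 55^32 · 55^16 · 55^8 ≡ 23 · 23 · 55 · 23 · 55 · 23 (mod 79).
Accumulate the product:
23 · 23 = 529 ≡ 55
55 · 55 = 3025 ≡ 23
23 · 23 = 529 ≡ 55
55 · 55 = 3025 ≡ 23
23 · 23 = 529 ≡ 55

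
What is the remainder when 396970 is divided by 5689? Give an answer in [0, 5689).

396970 = 69×5689 + 4429, so 396970 ≡ 4429 (mod 5689).

4429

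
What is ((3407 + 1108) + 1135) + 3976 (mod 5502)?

3407 + 1108 = 4515
4515 + 1135 = 5650 ≡ 148 (mod 5502)
148 + 3976 = 4124

4124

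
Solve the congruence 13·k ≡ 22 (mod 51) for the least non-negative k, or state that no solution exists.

37

gcd(13, 51) = 1, so a unique solution mod 51 exists.
13⁻¹ ≡ 4 (mod 51).
k ≡ 4·22 ≡ 37 (mod 51).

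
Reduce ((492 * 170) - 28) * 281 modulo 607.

430

492 * 170 = 83640 ≡ 481 (mod 607)
481 - 28 = 453
453 * 281 = 127293 ≡ 430 (mod 607)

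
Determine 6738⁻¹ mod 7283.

Apply the Euclidean algorithm and back-substitute:
7283 = 1×6738 + 545
6738 = 12×545 + 198
545 = 2×198 + 149
198 = 1×149 + 49
149 = 3×49 + 2
49 = 24×2 + 1
2 = 2×1 + 0
gcd(6738, 7283) = 1, so the inverse exists.
Bézout: 1 = −3301×7283 + 3568×6738.
So 6738⁻¹ ≡ 3568 (mod 7283).

3568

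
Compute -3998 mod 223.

16

-3998 = -18*223 + 16, so -3998 ≡ 16 (mod 223).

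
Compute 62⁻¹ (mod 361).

Run the extended Euclidean algorithm:
361 = 5*62 + 51
62 = 1*51 + 11
51 = 4*11 + 7
11 = 1*7 + 4
7 = 1*4 + 3
4 = 1*3 + 1
3 = 3*1 + 0
gcd(62, 361) = 1, so the inverse exists.
Bézout: 1 = −17*361 + 99*62.
So 62⁻¹ ≡ 99 (mod 361).

99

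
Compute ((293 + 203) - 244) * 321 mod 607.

293 + 203 = 496
496 - 244 = 252
252 * 321 = 80892 ≡ 161 (mod 607)

161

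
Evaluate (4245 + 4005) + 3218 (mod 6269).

5199

4245 + 4005 = 8250 ≡ 1981 (mod 6269)
1981 + 3218 = 5199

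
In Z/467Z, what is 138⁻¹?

44

By the extended Euclidean algorithm:
467 = 3×138 + 53
138 = 2×53 + 32
53 = 1×32 + 21
32 = 1×21 + 11
21 = 1×11 + 10
11 = 1×10 + 1
10 = 10×1 + 0
gcd(138, 467) = 1, so the inverse exists.
Back-substitute for 1:
1 = 1×11 − 1×10
  = −1×21 + 2×11
  = 2×32 − 3×21
  = −3×53 + 5×32
  = 5×138 − 13×53
  = −13×467 + 44×138
So 138⁻¹ ≡ 44 (mod 467).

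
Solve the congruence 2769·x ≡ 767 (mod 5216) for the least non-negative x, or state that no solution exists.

gcd(2769, 5216) = 1, so a unique solution mod 5216 exists.
2769⁻¹ ≡ 81 (mod 5216).
x ≡ 81·767 ≡ 4751 (mod 5216).

4751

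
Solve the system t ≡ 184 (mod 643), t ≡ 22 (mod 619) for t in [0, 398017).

643⁻¹ mod 619: 643×129 ≡ 1 (mod 619), so 643⁻¹ ≡ 129.
t = 184 + 643×((22 − 184)×129 mod 619) = 184 + 643×148 = 95348.
Check: 95348 mod 643 = 184, 95348 mod 619 = 22. ✓

95348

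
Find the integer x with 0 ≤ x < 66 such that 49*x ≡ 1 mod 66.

By the extended Euclidean algorithm:
66 = 1*49 + 17
49 = 2*17 + 15
17 = 1*15 + 2
15 = 7*2 + 1
2 = 2*1 + 0
gcd(49, 66) = 1, so the inverse exists.
Bézout: 1 = −23*66 + 31*49.
So 49⁻¹ ≡ 31 (mod 66).

31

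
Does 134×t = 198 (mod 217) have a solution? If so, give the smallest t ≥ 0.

212

gcd(134, 217) = 1, so a unique solution mod 217 exists.
134⁻¹ ≡ 183 (mod 217).
t ≡ 183×198 ≡ 212 (mod 217).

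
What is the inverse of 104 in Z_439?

439 = 4*104 + 23
104 = 4*23 + 12
23 = 1*12 + 11
12 = 1*11 + 1
11 = 11*1 + 0
gcd(104, 439) = 1, so the inverse exists.
Bézout: 1 = −9*439 + 38*104.
So 104⁻¹ ≡ 38 (mod 439).

38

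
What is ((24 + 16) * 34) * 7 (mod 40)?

0

24 + 16 = 40 ≡ 0 (mod 40)
0 * 34 = 0
0 * 7 = 0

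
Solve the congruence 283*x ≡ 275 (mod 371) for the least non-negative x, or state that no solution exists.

gcd(283, 371) = 1, so a unique solution mod 371 exists.
283⁻¹ ≡ 215 (mod 371).
x ≡ 215*275 ≡ 136 (mod 371).

136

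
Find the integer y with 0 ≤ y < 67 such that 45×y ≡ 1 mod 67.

67 = 1*45 + 22
45 = 2*22 + 1
22 = 22*1 + 0
gcd(45, 67) = 1, so the inverse exists.
Back-substitute for 1:
1 = 1*45 − 2*22
  = −2*67 + 3*45
So 45⁻¹ ≡ 3 (mod 67).

3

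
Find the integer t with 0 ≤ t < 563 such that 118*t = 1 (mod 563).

167

563 = 4×118 + 91
118 = 1×91 + 27
91 = 3×27 + 10
27 = 2×10 + 7
10 = 1×7 + 3
7 = 2×3 + 1
3 = 3×1 + 0
gcd(118, 563) = 1, so the inverse exists.
Back-substitute for 1:
1 = 1×7 − 2×3
  = −2×10 + 3×7
  = 3×27 − 8×10
  = −8×91 + 27×27
  = 27×118 − 35×91
  = −35×563 + 167×118
So 118⁻¹ ≡ 167 (mod 563).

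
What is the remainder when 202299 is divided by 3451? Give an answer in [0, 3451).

202299 = 58*3451 + 2141, so 202299 ≡ 2141 (mod 3451).

2141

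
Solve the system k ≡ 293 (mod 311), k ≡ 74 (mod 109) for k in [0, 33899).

311⁻¹ mod 109: 311×34 ≡ 1 (mod 109), so 311⁻¹ ≡ 34.
k = 293 + 311×((74 − 293)×34 mod 109) = 293 + 311×75 = 23618.

23618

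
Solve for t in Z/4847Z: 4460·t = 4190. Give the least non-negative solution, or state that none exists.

gcd(4460, 4847) = 1, so a unique solution mod 4847 exists.
4460⁻¹ ≡ 4083 (mod 4847).
t ≡ 4083·4190 ≡ 2707 (mod 4847).

2707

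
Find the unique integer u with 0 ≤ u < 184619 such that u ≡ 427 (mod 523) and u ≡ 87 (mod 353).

523⁻¹ mod 353: 523·27 ≡ 1 (mod 353), so 523⁻¹ ≡ 27.
u = 427 + 523·((87 − 427)·27 mod 353) = 427 + 523·351 = 184000.
Check: 184000 mod 523 = 427, 184000 mod 353 = 87. ✓

184000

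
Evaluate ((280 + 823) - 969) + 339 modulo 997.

280 + 823 = 1103 ≡ 106 (mod 997)
106 - 969 = -863 ≡ 134 (mod 997)
134 + 339 = 473

473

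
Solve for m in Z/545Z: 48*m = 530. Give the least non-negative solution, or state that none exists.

gcd(48, 545) = 1, so a unique solution mod 545 exists.
48⁻¹ ≡ 352 (mod 545).
m ≡ 352*530 ≡ 170 (mod 545).

170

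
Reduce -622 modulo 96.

50

-622 = -7×96 + 50, so -622 ≡ 50 (mod 96).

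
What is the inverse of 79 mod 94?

25

Run the extended Euclidean algorithm:
94 = 1×79 + 15
79 = 5×15 + 4
15 = 3×4 + 3
4 = 1×3 + 1
3 = 3×1 + 0
gcd(79, 94) = 1, so the inverse exists.
Bézout: 1 = −21×94 + 25×79.
So 79⁻¹ ≡ 25 (mod 94).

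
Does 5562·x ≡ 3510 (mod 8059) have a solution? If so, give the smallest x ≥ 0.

gcd(5562, 8059) = 1, so a unique solution mod 8059 exists.
5562⁻¹ ≡ 2937 (mod 8059).
x ≡ 2937·3510 ≡ 1409 (mod 8059).

1409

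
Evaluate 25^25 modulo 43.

13

25 in binary is 11001, i.e. 25 = 16 + 8 + 1.
25^1 ≡ 25 (mod 43)
25^2 ≡ 25^2 = 625 ≡ 23 (mod 43)
25^4 ≡ 23^2 = 529 ≡ 13 (mod 43)
25^8 ≡ 13^2 = 169 ≡ 40 (mod 43)
25^16 ≡ 40^2 = 1600 ≡ 9 (mod 43)
25^25 = 25^16 * 25^8 * 25^1 ≡ 9 * 40 * 25 (mod 43).
Accumulate the product:
9 * 40 = 360 ≡ 16
16 * 25 = 400 ≡ 13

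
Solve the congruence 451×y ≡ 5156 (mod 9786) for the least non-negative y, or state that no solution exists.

gcd(451, 9786) = 1, so a unique solution mod 9786 exists.
451⁻¹ ≡ 8419 (mod 9786).
y ≡ 8419×5156 ≡ 7454 (mod 9786).

7454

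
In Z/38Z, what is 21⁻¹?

29

By the extended Euclidean algorithm:
38 = 1×21 + 17
21 = 1×17 + 4
17 = 4×4 + 1
4 = 4×1 + 0
gcd(21, 38) = 1, so the inverse exists.
Bézout: 1 = 5×38 − 9×21.
So 21⁻¹ ≡ −9 ≡ 29 (mod 38).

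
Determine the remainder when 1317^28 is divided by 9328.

Compute successive squares:
28 in binary is 11100, i.e. 28 = 16 + 8 + 4.
1317^1 ≡ 1317 (mod 9328)
1317^2 ≡ 1317^2 = 1734489 ≡ 8809 (mod 9328)
1317^4 ≡ 8809^2 = 77598481 ≡ 8177 (mod 9328)
1317^8 ≡ 8177^2 = 66863329 ≡ 225 (mod 9328)
1317^16 ≡ 225^2 = 50625 ≡ 3985 (mod 9328)
1317^28 = 1317^16 × 1317^8 × 1317^4 ≡ 3985 × 225 × 8177 (mod 9328).
Accumulate the product:
3985 × 225 = 896625 ≡ 1137
1137 × 8177 = 9297249 ≡ 6561

6561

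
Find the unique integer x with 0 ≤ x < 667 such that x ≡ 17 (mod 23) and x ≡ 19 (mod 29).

454

23⁻¹ mod 29: 23·24 ≡ 1 (mod 29), so 23⁻¹ ≡ 24.
x = 17 + 23·((19 − 17)·24 mod 29) = 17 + 23·19 = 454.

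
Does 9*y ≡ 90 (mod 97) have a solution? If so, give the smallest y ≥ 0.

gcd(9, 97) = 1, so a unique solution mod 97 exists.
9⁻¹ ≡ 54 (mod 97).
y ≡ 54*90 ≡ 10 (mod 97).

10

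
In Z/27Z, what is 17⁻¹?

27 = 1·17 + 10
17 = 1·10 + 7
10 = 1·7 + 3
7 = 2·3 + 1
3 = 3·1 + 0
gcd(17, 27) = 1, so the inverse exists.
Bézout: 1 = −5·27 + 8·17.
So 17⁻¹ ≡ 8 (mod 27).

8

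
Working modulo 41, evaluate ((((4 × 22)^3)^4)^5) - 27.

13

4 × 22 = 88 ≡ 6 (mod 41)
(6)^3 ≡ 11 (mod 41)
(11)^4 ≡ 4 (mod 41)
(4)^5 ≡ 40 (mod 41)
40 - 27 = 13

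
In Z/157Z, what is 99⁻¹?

46

157 = 1×99 + 58
99 = 1×58 + 41
58 = 1×41 + 17
41 = 2×17 + 7
17 = 2×7 + 3
7 = 2×3 + 1
3 = 3×1 + 0
gcd(99, 157) = 1, so the inverse exists.
Back-substitute for 1:
1 = 1×7 − 2×3
  = −2×17 + 5×7
  = 5×41 − 12×17
  = −12×58 + 17×41
  = 17×99 − 29×58
  = −29×157 + 46×99
So 99⁻¹ ≡ 46 (mod 157).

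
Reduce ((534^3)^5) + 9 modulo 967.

(534)^3 ≡ 781 (mod 967)
(781)^5 ≡ 809 (mod 967)
809 + 9 = 818

818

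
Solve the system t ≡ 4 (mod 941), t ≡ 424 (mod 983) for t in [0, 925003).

915597

941⁻¹ mod 983: 941*117 ≡ 1 (mod 983), so 941⁻¹ ≡ 117.
t = 4 + 941*((424 − 4)*117 mod 983) = 4 + 941*973 = 915597.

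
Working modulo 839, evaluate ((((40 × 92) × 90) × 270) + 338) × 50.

481

40 × 92 = 3680 ≡ 324 (mod 839)
324 × 90 = 29160 ≡ 634 (mod 839)
634 × 270 = 171180 ≡ 24 (mod 839)
24 + 338 = 362
362 × 50 = 18100 ≡ 481 (mod 839)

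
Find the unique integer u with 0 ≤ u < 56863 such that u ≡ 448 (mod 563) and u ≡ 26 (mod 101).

21842

563⁻¹ mod 101: 563·54 ≡ 1 (mod 101), so 563⁻¹ ≡ 54.
u = 448 + 563·((26 − 448)·54 mod 101) = 448 + 563·38 = 21842.
Check: 21842 mod 563 = 448, 21842 mod 101 = 26. ✓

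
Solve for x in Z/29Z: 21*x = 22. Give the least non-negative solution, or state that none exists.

19

gcd(21, 29) = 1, so a unique solution mod 29 exists.
21⁻¹ ≡ 18 (mod 29).
x ≡ 18*22 ≡ 19 (mod 29).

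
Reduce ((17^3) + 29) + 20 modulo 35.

27

(17)^3 ≡ 13 (mod 35)
13 + 29 = 42 ≡ 7 (mod 35)
7 + 20 = 27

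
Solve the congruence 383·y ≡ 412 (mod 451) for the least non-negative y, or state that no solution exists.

gcd(383, 451) = 1, so a unique solution mod 451 exists.
383⁻¹ ≡ 126 (mod 451).
y ≡ 126·412 ≡ 47 (mod 451).

47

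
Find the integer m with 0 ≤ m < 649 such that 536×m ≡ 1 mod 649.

425

Apply the Euclidean algorithm and back-substitute:
649 = 1×536 + 113
536 = 4×113 + 84
113 = 1×84 + 29
84 = 2×29 + 26
29 = 1×26 + 3
26 = 8×3 + 2
3 = 1×2 + 1
2 = 2×1 + 0
gcd(536, 649) = 1, so the inverse exists.
Back-substitute for 1:
1 = 1×3 − 1×2
  = −1×26 + 9×3
  = 9×29 − 10×26
  = −10×84 + 29×29
  = 29×113 − 39×84
  = −39×536 + 185×113
  = 185×649 − 224×536
So 536⁻¹ ≡ −224 ≡ 425 (mod 649).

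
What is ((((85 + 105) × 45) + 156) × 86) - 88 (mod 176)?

85 + 105 = 190 ≡ 14 (mod 176)
14 × 45 = 630 ≡ 102 (mod 176)
102 + 156 = 258 ≡ 82 (mod 176)
82 × 86 = 7052 ≡ 12 (mod 176)
12 - 88 = -76 ≡ 100 (mod 176)

100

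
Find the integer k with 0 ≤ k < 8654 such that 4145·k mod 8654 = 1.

6015

8654 = 2×4145 + 364
4145 = 11×364 + 141
364 = 2×141 + 82
141 = 1×82 + 59
82 = 1×59 + 23
59 = 2×23 + 13
23 = 1×13 + 10
13 = 1×10 + 3
10 = 3×3 + 1
3 = 3×1 + 0
gcd(4145, 8654) = 1, so the inverse exists.
Bézout: 1 = 1264×8654 − 2639×4145.
So 4145⁻¹ ≡ −2639 ≡ 6015 (mod 8654).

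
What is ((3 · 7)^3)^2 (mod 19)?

3 · 7 = 21 ≡ 2 (mod 19)
(2)^3 ≡ 8 (mod 19)
(8)^2 ≡ 7 (mod 19)

7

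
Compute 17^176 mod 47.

12

176 in binary is 10110000, i.e. 176 = 128 + 32 + 16.
17^1 ≡ 17 (mod 47)
17^2 ≡ 17^2 = 289 ≡ 7 (mod 47)
17^4 ≡ 7^2 = 49 ≡ 2 (mod 47)
17^8 ≡ 2^2 = 4 (mod 47)
17^16 ≡ 4^2 = 16 (mod 47)
17^32 ≡ 16^2 = 256 ≡ 21 (mod 47)
17^64 ≡ 21^2 = 441 ≡ 18 (mod 47)
17^128 ≡ 18^2 = 324 ≡ 42 (mod 47)
17^176 = 17^128 · 17^32 · 17^16 ≡ 42 · 21 · 16 (mod 47).
Accumulate the product:
42 · 21 = 882 ≡ 36
36 · 16 = 576 ≡ 12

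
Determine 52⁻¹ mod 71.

71 = 1*52 + 19
52 = 2*19 + 14
19 = 1*14 + 5
14 = 2*5 + 4
5 = 1*4 + 1
4 = 4*1 + 0
gcd(52, 71) = 1, so the inverse exists.
Bézout: 1 = 11*71 − 15*52.
So 52⁻¹ ≡ −15 ≡ 56 (mod 71).

56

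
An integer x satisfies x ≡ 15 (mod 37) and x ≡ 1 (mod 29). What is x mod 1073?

755

37⁻¹ mod 29: 37*11 ≡ 1 (mod 29), so 37⁻¹ ≡ 11.
x = 15 + 37*((1 − 15)*11 mod 29) = 15 + 37*20 = 755.
Check: 755 mod 37 = 15, 755 mod 29 = 1. ✓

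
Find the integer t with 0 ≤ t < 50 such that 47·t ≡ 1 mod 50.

50 = 1×47 + 3
47 = 15×3 + 2
3 = 1×2 + 1
2 = 2×1 + 0
gcd(47, 50) = 1, so the inverse exists.
Bézout: 1 = 16×50 − 17×47.
So 47⁻¹ ≡ −17 ≡ 33 (mod 50).

33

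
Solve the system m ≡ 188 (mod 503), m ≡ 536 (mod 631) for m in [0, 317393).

503⁻¹ mod 631: 503·350 ≡ 1 (mod 631), so 503⁻¹ ≡ 350.
m = 188 + 503·((536 − 188)·350 mod 631) = 188 + 503·17 = 8739.

8739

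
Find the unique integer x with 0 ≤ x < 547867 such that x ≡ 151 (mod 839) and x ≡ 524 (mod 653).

411261

839⁻¹ mod 653: 839·488 ≡ 1 (mod 653), so 839⁻¹ ≡ 488.
x = 151 + 839·((524 − 151)·488 mod 653) = 151 + 839·490 = 411261.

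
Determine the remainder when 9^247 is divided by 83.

9

By square-and-multiply:
247 in binary is 11110111, i.e. 247 = 128 + 64 + 32 + 16 + 4 + 2 + 1.
9^1 ≡ 9 (mod 83)
9^2 ≡ 9^2 = 81 (mod 83)
9^4 ≡ 81^2 = 6561 ≡ 4 (mod 83)
9^8 ≡ 4^2 = 16 (mod 83)
9^16 ≡ 16^2 = 256 ≡ 7 (mod 83)
9^32 ≡ 7^2 = 49 (mod 83)
9^64 ≡ 49^2 = 2401 ≡ 77 (mod 83)
9^128 ≡ 77^2 = 5929 ≡ 36 (mod 83)
9^247 = 9^128 × 9^64 × 9^32 × 9^16 × 9^4 × 9^2 × 9^1 ≡ 36 × 77 × 49 × 7 × 4 × 81 × 9 (mod 83).
Accumulate the product:
36 × 77 = 2772 ≡ 33
33 × 49 = 1617 ≡ 40
40 × 7 = 280 ≡ 31
31 × 4 = 124 ≡ 41
41 × 81 = 3321 ≡ 1
1 × 9 = 9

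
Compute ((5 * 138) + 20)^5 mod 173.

5 * 138 = 690 ≡ 171 (mod 173)
171 + 20 = 191 ≡ 18 (mod 173)
(18)^5 ≡ 62 (mod 173)

62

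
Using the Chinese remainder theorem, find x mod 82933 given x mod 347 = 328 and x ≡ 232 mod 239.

347⁻¹ mod 239: 347×135 ≡ 1 (mod 239), so 347⁻¹ ≡ 135.
x = 328 + 347×((232 − 328)×135 mod 239) = 328 + 347×185 = 64523.

64523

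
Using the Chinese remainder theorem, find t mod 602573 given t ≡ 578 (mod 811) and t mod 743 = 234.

350930

811⁻¹ mod 743: 811×448 ≡ 1 (mod 743), so 811⁻¹ ≡ 448.
t = 578 + 811×((234 − 578)×448 mod 743) = 578 + 811×432 = 350930.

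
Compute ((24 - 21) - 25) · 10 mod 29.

12

24 - 21 = 3
3 - 25 = -22 ≡ 7 (mod 29)
7 · 10 = 70 ≡ 12 (mod 29)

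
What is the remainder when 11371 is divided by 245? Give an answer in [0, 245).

101

11371 = 46·245 + 101, so 11371 ≡ 101 (mod 245).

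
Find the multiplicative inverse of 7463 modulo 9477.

5162

By the extended Euclidean algorithm:
9477 = 1×7463 + 2014
7463 = 3×2014 + 1421
2014 = 1×1421 + 593
1421 = 2×593 + 235
593 = 2×235 + 123
235 = 1×123 + 112
123 = 1×112 + 11
112 = 10×11 + 2
11 = 5×2 + 1
2 = 2×1 + 0
gcd(7463, 9477) = 1, so the inverse exists.
Bézout: 1 = 3398×9477 − 4315×7463.
So 7463⁻¹ ≡ −4315 ≡ 5162 (mod 9477).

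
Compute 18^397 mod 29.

397 in binary is 110001101, i.e. 397 = 256 + 128 + 8 + 4 + 1.
18^1 ≡ 18 (mod 29)
18^2 ≡ 18^2 = 324 ≡ 5 (mod 29)
18^4 ≡ 5^2 = 25 (mod 29)
18^8 ≡ 25^2 = 625 ≡ 16 (mod 29)
18^16 ≡ 16^2 = 256 ≡ 24 (mod 29)
18^32 ≡ 24^2 = 576 ≡ 25 (mod 29)
18^64 ≡ 25^2 = 625 ≡ 16 (mod 29)
18^128 ≡ 16^2 = 256 ≡ 24 (mod 29)
18^256 ≡ 24^2 = 576 ≡ 25 (mod 29)
18^397 = 18^256 · 18^128 · 18^8 · 18^4 · 18^1 ≡ 25 · 24 · 16 · 25 · 18 (mod 29).
Accumulate the product:
25 · 24 = 600 ≡ 20
20 · 16 = 320 ≡ 1
1 · 25 = 25
25 · 18 = 450 ≡ 15

15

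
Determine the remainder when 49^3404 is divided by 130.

Compute successive squares:
3404 in binary is 110101001100, i.e. 3404 = 2048 + 1024 + 256 + 64 + 8 + 4.
49^1 ≡ 49 (mod 130)
49^2 ≡ 49^2 = 2401 ≡ 61 (mod 130)
49^4 ≡ 61^2 = 3721 ≡ 81 (mod 130)
49^8 ≡ 81^2 = 6561 ≡ 61 (mod 130)
49^16 ≡ 61^2 = 3721 ≡ 81 (mod 130)
49^32 ≡ 81^2 = 6561 ≡ 61 (mod 130)
49^64 ≡ 61^2 = 3721 ≡ 81 (mod 130)
49^128 ≡ 81^2 = 6561 ≡ 61 (mod 130)
49^256 ≡ 61^2 = 3721 ≡ 81 (mod 130)
49^512 ≡ 81^2 = 6561 ≡ 61 (mod 130)
49^1024 ≡ 61^2 = 3721 ≡ 81 (mod 130)
49^2048 ≡ 81^2 = 6561 ≡ 61 (mod 130)
49^3404 = 49^2048 × 49^1024 × 49^256 × 49^64 × 49^8 × 49^4 ≡ 61 × 81 × 81 × 81 × 61 × 81 (mod 130).
Accumulate the product:
61 × 81 = 4941 ≡ 1
1 × 81 = 81
81 × 81 = 6561 ≡ 61
61 × 61 = 3721 ≡ 81
81 × 81 = 6561 ≡ 61

61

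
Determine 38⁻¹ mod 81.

Run the extended Euclidean algorithm:
81 = 2*38 + 5
38 = 7*5 + 3
5 = 1*3 + 2
3 = 1*2 + 1
2 = 2*1 + 0
gcd(38, 81) = 1, so the inverse exists.
Back-substitute for 1:
1 = 1*3 − 1*2
  = −1*5 + 2*3
  = 2*38 − 15*5
  = −15*81 + 32*38
So 38⁻¹ ≡ 32 (mod 81).

32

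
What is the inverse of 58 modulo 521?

Run the extended Euclidean algorithm:
521 = 8×58 + 57
58 = 1×57 + 1
57 = 57×1 + 0
gcd(58, 521) = 1, so the inverse exists.
Back-substitute for 1:
1 = 1×58 − 1×57
  = −1×521 + 9×58
So 58⁻¹ ≡ 9 (mod 521).

9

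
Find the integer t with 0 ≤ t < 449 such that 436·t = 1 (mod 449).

By the extended Euclidean algorithm:
449 = 1×436 + 13
436 = 33×13 + 7
13 = 1×7 + 6
7 = 1×6 + 1
6 = 6×1 + 0
gcd(436, 449) = 1, so the inverse exists.
Back-substitute for 1:
1 = 1×7 − 1×6
  = −1×13 + 2×7
  = 2×436 − 67×13
  = −67×449 + 69×436
So 436⁻¹ ≡ 69 (mod 449).

69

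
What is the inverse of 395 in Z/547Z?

529

Run the extended Euclidean algorithm:
547 = 1*395 + 152
395 = 2*152 + 91
152 = 1*91 + 61
91 = 1*61 + 30
61 = 2*30 + 1
30 = 30*1 + 0
gcd(395, 547) = 1, so the inverse exists.
Bézout: 1 = 13*547 − 18*395.
So 395⁻¹ ≡ −18 ≡ 529 (mod 547).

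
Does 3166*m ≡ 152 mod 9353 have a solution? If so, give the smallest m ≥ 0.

gcd(3166, 9353) = 1, so a unique solution mod 9353 exists.
3166⁻¹ ≡ 8966 (mod 9353).
m ≡ 8966*152 ≡ 6647 (mod 9353).

6647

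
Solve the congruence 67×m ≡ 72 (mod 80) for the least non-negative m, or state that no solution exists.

gcd(67, 80) = 1, so a unique solution mod 80 exists.
67⁻¹ ≡ 43 (mod 80).
m ≡ 43×72 ≡ 56 (mod 80).

56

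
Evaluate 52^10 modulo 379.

By square-and-multiply:
10 in binary is 1010, i.e. 10 = 8 + 2.
52^1 ≡ 52 (mod 379)
52^2 ≡ 52^2 = 2704 ≡ 51 (mod 379)
52^4 ≡ 51^2 = 2601 ≡ 327 (mod 379)
52^8 ≡ 327^2 = 106929 ≡ 51 (mod 379)
52^10 = 52^8 · 52^2 ≡ 51 · 51 (mod 379).
51 · 51 = 2601 ≡ 327 (mod 379).

327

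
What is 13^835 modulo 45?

22

By square-and-multiply:
835 in binary is 1101000011, i.e. 835 = 512 + 256 + 64 + 2 + 1.
13^1 ≡ 13 (mod 45)
13^2 ≡ 13^2 = 169 ≡ 34 (mod 45)
13^4 ≡ 34^2 = 1156 ≡ 31 (mod 45)
13^8 ≡ 31^2 = 961 ≡ 16 (mod 45)
13^16 ≡ 16^2 = 256 ≡ 31 (mod 45)
13^32 ≡ 31^2 = 961 ≡ 16 (mod 45)
13^64 ≡ 16^2 = 256 ≡ 31 (mod 45)
13^128 ≡ 31^2 = 961 ≡ 16 (mod 45)
13^256 ≡ 16^2 = 256 ≡ 31 (mod 45)
13^512 ≡ 31^2 = 961 ≡ 16 (mod 45)
13^835 = 13^512 · 13^256 · 13^64 · 13^2 · 13^1 ≡ 16 · 31 · 31 · 34 · 13 (mod 45).
Accumulate the product:
16 · 31 = 496 ≡ 1
1 · 31 = 31
31 · 34 = 1054 ≡ 19
19 · 13 = 247 ≡ 22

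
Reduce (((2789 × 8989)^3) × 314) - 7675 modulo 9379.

4683

2789 × 8989 = 25070321 ≡ 254 (mod 9379)
(254)^3 ≡ 1951 (mod 9379)
1951 × 314 = 612614 ≡ 2979 (mod 9379)
2979 - 7675 = -4696 ≡ 4683 (mod 9379)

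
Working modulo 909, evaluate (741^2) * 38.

(741)^2 ≡ 45 (mod 909)
45 * 38 = 1710 ≡ 801 (mod 909)

801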